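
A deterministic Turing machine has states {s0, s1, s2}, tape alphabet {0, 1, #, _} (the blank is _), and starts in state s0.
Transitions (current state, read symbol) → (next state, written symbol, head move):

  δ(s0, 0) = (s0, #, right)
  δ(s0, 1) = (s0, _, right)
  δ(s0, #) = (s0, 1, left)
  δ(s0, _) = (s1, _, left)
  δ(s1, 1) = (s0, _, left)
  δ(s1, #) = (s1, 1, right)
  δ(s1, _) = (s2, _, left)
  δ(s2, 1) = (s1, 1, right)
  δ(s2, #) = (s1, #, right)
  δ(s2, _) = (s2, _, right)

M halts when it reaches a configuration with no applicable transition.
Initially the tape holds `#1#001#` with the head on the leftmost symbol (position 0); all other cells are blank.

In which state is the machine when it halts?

state=s0 head=0 tape=___[#]1#001#   (s0,#)→(s0,1,left)
state=s0 head=-1 tape=__[_]11#001#   (s0,_)→(s1,_,left)
state=s1 head=-2 tape=_[_]_11#001#   (s1,_)→(s2,_,left)
state=s2 head=-3 tape=[_]__11#001#   (s2,_)→(s2,_,right)
state=s2 head=-2 tape=_[_]_11#001#   (s2,_)→(s2,_,right)
state=s2 head=-1 tape=__[_]11#001#   (s2,_)→(s2,_,right)
state=s2 head=0 tape=___[1]1#001#   (s2,1)→(s1,1,right)
state=s1 head=1 tape=___1[1]#001#   (s1,1)→(s0,_,left)
state=s0 head=0 tape=___[1]_#001#   (s0,1)→(s0,_,right)
state=s0 head=1 tape=____[_]#001#   (s0,_)→(s1,_,left)
state=s1 head=0 tape=___[_]_#001#   (s1,_)→(s2,_,left)
state=s2 head=-1 tape=__[_]__#001#   (s2,_)→(s2,_,right)
state=s2 head=0 tape=___[_]_#001#   (s2,_)→(s2,_,right)
state=s2 head=1 tape=____[_]#001#   (s2,_)→(s2,_,right)
state=s2 head=2 tape=_____[#]001#   (s2,#)→(s1,#,right)
state=s1 head=3 tape=_____#[0]01#
No transition is defined for (s1, 0); M halts in state s1.

s1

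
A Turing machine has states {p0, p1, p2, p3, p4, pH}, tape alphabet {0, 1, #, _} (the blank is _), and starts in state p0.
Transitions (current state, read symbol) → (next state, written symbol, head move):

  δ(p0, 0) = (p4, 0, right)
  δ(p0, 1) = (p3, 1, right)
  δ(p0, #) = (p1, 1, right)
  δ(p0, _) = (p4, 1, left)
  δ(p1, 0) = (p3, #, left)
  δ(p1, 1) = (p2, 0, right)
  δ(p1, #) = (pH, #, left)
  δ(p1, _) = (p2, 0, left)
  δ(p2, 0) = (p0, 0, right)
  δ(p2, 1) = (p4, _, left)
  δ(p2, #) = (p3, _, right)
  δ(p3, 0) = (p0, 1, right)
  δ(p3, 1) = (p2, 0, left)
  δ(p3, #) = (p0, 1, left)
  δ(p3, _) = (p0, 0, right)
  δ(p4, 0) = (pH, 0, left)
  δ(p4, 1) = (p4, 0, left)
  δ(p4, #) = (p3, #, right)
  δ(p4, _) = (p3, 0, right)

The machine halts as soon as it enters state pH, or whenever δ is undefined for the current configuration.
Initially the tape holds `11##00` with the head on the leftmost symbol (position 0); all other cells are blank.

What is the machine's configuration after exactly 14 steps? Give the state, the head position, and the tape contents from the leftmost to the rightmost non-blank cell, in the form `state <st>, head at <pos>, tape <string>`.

p0 | _[1]1##00___   read 1 → write 1, move right, go to p3
p3 | _1[1]##00___   read 1 → write 0, move left, go to p2
p2 | _[1]0##00___   read 1 → write _, move left, go to p4
p4 | [_]_0##00___   read _ → write 0, move right, go to p3
p3 | 0[_]0##00___   read _ → write 0, move right, go to p0
p0 | 00[0]##00___   read 0 → write 0, move right, go to p4
p4 | 000[#]#00___   read # → write #, move right, go to p3
p3 | 000#[#]00___   read # → write 1, move left, go to p0
p0 | 000[#]100___   read # → write 1, move right, go to p1
p1 | 0001[1]00___   read 1 → write 0, move right, go to p2
p2 | 00010[0]0___   read 0 → write 0, move right, go to p0
p0 | 000100[0]___   read 0 → write 0, move right, go to p4
p4 | 0001000[_]__   read _ → write 0, move right, go to p3
p3 | 00010000[_]_   read _ → write 0, move right, go to p0
p0 | 000100000[_]
After 14 steps: state p0, head at 8, tape 000100000.

state p0, head at 8, tape 000100000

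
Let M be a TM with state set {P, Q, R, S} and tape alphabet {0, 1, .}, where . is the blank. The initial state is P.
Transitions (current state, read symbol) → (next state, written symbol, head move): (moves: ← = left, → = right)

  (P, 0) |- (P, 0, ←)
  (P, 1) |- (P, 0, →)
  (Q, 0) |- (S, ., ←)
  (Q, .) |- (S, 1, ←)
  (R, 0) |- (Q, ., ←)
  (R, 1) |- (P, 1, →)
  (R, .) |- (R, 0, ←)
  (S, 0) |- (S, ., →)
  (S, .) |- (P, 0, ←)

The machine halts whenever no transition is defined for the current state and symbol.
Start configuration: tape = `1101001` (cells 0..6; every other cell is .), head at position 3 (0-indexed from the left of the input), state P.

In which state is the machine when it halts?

P

P | .110[1]001   read 1 → write 0, move →, go to P
P | .1100[0]01   read 0 → write 0, move ←, go to P
P | .110[0]001   read 0 → write 0, move ←, go to P
P | .11[0]0001   read 0 → write 0, move ←, go to P
P | .1[1]00001   read 1 → write 0, move →, go to P
P | .10[0]0001   read 0 → write 0, move ←, go to P
P | .1[0]00001   read 0 → write 0, move ←, go to P
P | .[1]000001   read 1 → write 0, move →, go to P
P | .0[0]00001   read 0 → write 0, move ←, go to P
P | .[0]000001   read 0 → write 0, move ←, go to P
P | [.]0000001
No transition is defined for (P, .); M halts in state P.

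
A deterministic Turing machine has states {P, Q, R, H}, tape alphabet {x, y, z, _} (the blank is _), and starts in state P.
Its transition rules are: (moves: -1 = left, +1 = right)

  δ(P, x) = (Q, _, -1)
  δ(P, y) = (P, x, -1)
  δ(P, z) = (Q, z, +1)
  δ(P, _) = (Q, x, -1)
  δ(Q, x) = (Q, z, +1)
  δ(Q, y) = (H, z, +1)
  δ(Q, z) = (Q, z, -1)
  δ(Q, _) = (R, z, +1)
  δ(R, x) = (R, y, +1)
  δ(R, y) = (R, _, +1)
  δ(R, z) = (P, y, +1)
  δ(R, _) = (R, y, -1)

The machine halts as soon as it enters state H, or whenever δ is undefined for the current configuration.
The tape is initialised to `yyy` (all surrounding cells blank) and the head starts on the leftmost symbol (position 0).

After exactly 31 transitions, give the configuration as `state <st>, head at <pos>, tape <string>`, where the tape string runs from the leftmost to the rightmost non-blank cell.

state R, head at -1, tape z_yyyyyy

state=P head=0 tape=__[y]yy___   (P,y)→(P,x,-1)
state=P head=-1 tape=_[_]xyy___   (P,_)→(Q,x,-1)
state=Q head=-2 tape=[_]xxyy___   (Q,_)→(R,z,+1)
state=R head=-1 tape=z[x]xyy___   (R,x)→(R,y,+1)
state=R head=0 tape=zy[x]yy___   (R,x)→(R,y,+1)
state=R head=1 tape=zyy[y]y___   (R,y)→(R,_,+1)
state=R head=2 tape=zyy_[y]___   (R,y)→(R,_,+1)
state=R head=3 tape=zyy__[_]__   (R,_)→(R,y,-1)
state=R head=2 tape=zyy_[_]y__   (R,_)→(R,y,-1)
state=R head=1 tape=zyy[_]yy__   (R,_)→(R,y,-1)
state=R head=0 tape=zy[y]yyy__   (R,y)→(R,_,+1)
state=R head=1 tape=zy_[y]yy__   (R,y)→(R,_,+1)
state=R head=2 tape=zy__[y]y__   (R,y)→(R,_,+1)
state=R head=3 tape=zy___[y]__   (R,y)→(R,_,+1)
state=R head=4 tape=zy____[_]_   (R,_)→(R,y,-1)
state=R head=3 tape=zy___[_]y_   (R,_)→(R,y,-1)
state=R head=2 tape=zy__[_]yy_   (R,_)→(R,y,-1)
state=R head=1 tape=zy_[_]yyy_   (R,_)→(R,y,-1)
state=R head=0 tape=zy[_]yyyy_   (R,_)→(R,y,-1)
state=R head=-1 tape=z[y]yyyyy_   (R,y)→(R,_,+1)
state=R head=0 tape=z_[y]yyyy_   (R,y)→(R,_,+1)
state=R head=1 tape=z__[y]yyy_   (R,y)→(R,_,+1)
state=R head=2 tape=z___[y]yy_   (R,y)→(R,_,+1)
state=R head=3 tape=z____[y]y_   (R,y)→(R,_,+1)
state=R head=4 tape=z_____[y]_   (R,y)→(R,_,+1)
state=R head=5 tape=z______[_]   (R,_)→(R,y,-1)
state=R head=4 tape=z_____[_]y   (R,_)→(R,y,-1)
state=R head=3 tape=z____[_]yy   (R,_)→(R,y,-1)
state=R head=2 tape=z___[_]yyy   (R,_)→(R,y,-1)
state=R head=1 tape=z__[_]yyyy   (R,_)→(R,y,-1)
state=R head=0 tape=z_[_]yyyyy   (R,_)→(R,y,-1)
state=R head=-1 tape=z[_]yyyyyy
After 31 steps: state R, head at -1, tape z_yyyyyy.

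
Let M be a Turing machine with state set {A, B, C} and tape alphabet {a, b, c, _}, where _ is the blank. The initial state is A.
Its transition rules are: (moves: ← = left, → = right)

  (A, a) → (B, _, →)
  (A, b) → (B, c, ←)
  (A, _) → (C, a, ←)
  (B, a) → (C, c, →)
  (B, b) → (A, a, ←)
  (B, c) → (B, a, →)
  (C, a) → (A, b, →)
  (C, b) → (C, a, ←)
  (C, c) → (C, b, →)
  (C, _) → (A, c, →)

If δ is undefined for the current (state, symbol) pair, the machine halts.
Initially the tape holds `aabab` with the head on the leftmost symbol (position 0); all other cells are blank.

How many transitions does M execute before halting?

15

state=A head=0 tape=[a]abab_   (A,a)→(B,_,→)
state=B head=1 tape=_[a]bab_   (B,a)→(C,c,→)
state=C head=2 tape=_c[b]ab_   (C,b)→(C,a,←)
state=C head=1 tape=_[c]aab_   (C,c)→(C,b,→)
state=C head=2 tape=_b[a]ab_   (C,a)→(A,b,→)
state=A head=3 tape=_bb[a]b_   (A,a)→(B,_,→)
state=B head=4 tape=_bb_[b]_   (B,b)→(A,a,←)
state=A head=3 tape=_bb[_]a_   (A,_)→(C,a,←)
state=C head=2 tape=_b[b]aa_   (C,b)→(C,a,←)
state=C head=1 tape=_[b]aaa_   (C,b)→(C,a,←)
state=C head=0 tape=[_]aaaa_   (C,_)→(A,c,→)
state=A head=1 tape=c[a]aaa_   (A,a)→(B,_,→)
state=B head=2 tape=c_[a]aa_   (B,a)→(C,c,→)
state=C head=3 tape=c_c[a]a_   (C,a)→(A,b,→)
state=A head=4 tape=c_cb[a]_   (A,a)→(B,_,→)
state=B head=5 tape=c_cb_[_]
M halts after 15 transitions.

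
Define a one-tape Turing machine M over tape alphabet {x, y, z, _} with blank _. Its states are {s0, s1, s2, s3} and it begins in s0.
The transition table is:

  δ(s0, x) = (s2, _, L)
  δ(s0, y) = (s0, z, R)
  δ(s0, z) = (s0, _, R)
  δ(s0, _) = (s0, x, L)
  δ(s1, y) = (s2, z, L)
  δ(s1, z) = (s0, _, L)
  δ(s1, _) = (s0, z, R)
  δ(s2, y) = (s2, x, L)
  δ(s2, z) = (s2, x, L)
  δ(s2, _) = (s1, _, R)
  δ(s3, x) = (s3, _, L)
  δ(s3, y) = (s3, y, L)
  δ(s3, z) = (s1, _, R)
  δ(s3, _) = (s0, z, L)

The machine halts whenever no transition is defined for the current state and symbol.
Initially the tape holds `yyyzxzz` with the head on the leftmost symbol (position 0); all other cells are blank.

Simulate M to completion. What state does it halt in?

s0 | [y]yyzxzz_   read y → write z, move R, go to s0
s0 | z[y]yzxzz_   read y → write z, move R, go to s0
s0 | zz[y]zxzz_   read y → write z, move R, go to s0
s0 | zzz[z]xzz_   read z → write _, move R, go to s0
s0 | zzz_[x]zz_   read x → write _, move L, go to s2
s2 | zzz[_]_zz_   read _ → write _, move R, go to s1
s1 | zzz_[_]zz_   read _ → write z, move R, go to s0
s0 | zzz_z[z]z_   read z → write _, move R, go to s0
s0 | zzz_z_[z]_   read z → write _, move R, go to s0
s0 | zzz_z__[_]   read _ → write x, move L, go to s0
s0 | zzz_z_[_]x   read _ → write x, move L, go to s0
s0 | zzz_z[_]xx   read _ → write x, move L, go to s0
s0 | zzz_[z]xxx   read z → write _, move R, go to s0
s0 | zzz__[x]xx   read x → write _, move L, go to s2
s2 | zzz_[_]_xx   read _ → write _, move R, go to s1
s1 | zzz__[_]xx   read _ → write z, move R, go to s0
s0 | zzz__z[x]x   read x → write _, move L, go to s2
s2 | zzz__[z]_x   read z → write x, move L, go to s2
s2 | zzz_[_]x_x   read _ → write _, move R, go to s1
s1 | zzz__[x]_x
No transition is defined for (s1, x); M halts in state s1.

s1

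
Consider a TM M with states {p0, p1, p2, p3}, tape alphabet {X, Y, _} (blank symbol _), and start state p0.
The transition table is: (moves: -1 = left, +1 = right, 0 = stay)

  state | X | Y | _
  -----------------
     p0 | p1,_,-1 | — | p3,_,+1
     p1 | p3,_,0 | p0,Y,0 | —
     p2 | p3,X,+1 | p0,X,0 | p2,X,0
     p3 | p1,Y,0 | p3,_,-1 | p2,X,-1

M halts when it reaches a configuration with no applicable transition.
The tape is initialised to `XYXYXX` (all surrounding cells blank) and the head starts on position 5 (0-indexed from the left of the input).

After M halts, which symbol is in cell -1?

state=p0 head=5 tape=_XYXYX[X]   (p0,X)→(p1,_,-1)
state=p1 head=4 tape=_XYXY[X]_   (p1,X)→(p3,_,0)
state=p3 head=4 tape=_XYXY[_]_   (p3,_)→(p2,X,-1)
state=p2 head=3 tape=_XYX[Y]X_   (p2,Y)→(p0,X,0)
state=p0 head=3 tape=_XYX[X]X_   (p0,X)→(p1,_,-1)
state=p1 head=2 tape=_XY[X]_X_   (p1,X)→(p3,_,0)
state=p3 head=2 tape=_XY[_]_X_   (p3,_)→(p2,X,-1)
state=p2 head=1 tape=_X[Y]X_X_   (p2,Y)→(p0,X,0)
state=p0 head=1 tape=_X[X]X_X_   (p0,X)→(p1,_,-1)
state=p1 head=0 tape=_[X]_X_X_   (p1,X)→(p3,_,0)
state=p3 head=0 tape=_[_]_X_X_   (p3,_)→(p2,X,-1)
state=p2 head=-1 tape=[_]X_X_X_   (p2,_)→(p2,X,0)
state=p2 head=-1 tape=[X]X_X_X_   (p2,X)→(p3,X,+1)
state=p3 head=0 tape=X[X]_X_X_   (p3,X)→(p1,Y,0)
state=p1 head=0 tape=X[Y]_X_X_   (p1,Y)→(p0,Y,0)
state=p0 head=0 tape=X[Y]_X_X_
Cell -1 holds X when M halts.

X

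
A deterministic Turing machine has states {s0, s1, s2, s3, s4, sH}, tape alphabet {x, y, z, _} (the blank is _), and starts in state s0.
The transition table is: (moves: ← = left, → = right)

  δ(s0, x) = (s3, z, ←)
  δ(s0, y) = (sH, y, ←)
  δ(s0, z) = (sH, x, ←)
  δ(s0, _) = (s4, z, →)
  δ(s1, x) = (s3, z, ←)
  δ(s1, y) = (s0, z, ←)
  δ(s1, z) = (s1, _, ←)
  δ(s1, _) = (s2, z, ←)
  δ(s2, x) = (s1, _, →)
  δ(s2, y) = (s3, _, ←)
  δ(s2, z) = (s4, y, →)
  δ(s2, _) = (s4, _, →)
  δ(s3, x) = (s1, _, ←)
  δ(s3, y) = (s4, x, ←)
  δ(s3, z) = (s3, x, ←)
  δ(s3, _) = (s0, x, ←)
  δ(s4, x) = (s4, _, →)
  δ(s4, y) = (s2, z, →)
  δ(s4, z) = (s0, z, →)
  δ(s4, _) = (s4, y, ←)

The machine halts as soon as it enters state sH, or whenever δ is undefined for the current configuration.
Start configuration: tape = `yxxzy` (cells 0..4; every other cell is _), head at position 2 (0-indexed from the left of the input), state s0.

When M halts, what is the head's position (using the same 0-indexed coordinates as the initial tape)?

s0 | _yx[x]zy   read x → write z, move ←, go to s3
s3 | _y[x]zzy   read x → write _, move ←, go to s1
s1 | _[y]_zzy   read y → write z, move ←, go to s0
s0 | [_]z_zzy   read _ → write z, move →, go to s4
s4 | z[z]_zzy   read z → write z, move →, go to s0
s0 | zz[_]zzy   read _ → write z, move →, go to s4
s4 | zzz[z]zy   read z → write z, move →, go to s0
s0 | zzzz[z]y   read z → write x, move ←, go to sH
sH | zzz[z]xy
At halt the head is at cell 2.

2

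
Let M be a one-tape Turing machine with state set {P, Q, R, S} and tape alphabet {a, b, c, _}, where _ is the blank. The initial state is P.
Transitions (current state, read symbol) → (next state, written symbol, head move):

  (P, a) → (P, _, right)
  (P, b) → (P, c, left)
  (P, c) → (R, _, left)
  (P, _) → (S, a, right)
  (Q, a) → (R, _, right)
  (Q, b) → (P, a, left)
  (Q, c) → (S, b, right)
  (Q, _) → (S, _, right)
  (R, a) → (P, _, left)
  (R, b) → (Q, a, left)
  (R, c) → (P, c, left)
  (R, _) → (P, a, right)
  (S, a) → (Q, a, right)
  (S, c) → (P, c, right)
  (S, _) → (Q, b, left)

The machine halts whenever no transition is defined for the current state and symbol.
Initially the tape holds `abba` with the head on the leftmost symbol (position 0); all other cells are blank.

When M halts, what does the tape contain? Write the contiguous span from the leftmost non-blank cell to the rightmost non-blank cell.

P | _[a]bba____   read a → write _, move right, go to P
P | __[b]ba____   read b → write c, move left, go to P
P | _[_]cba____   read _ → write a, move right, go to S
S | _a[c]ba____   read c → write c, move right, go to P
P | _ac[b]a____   read b → write c, move left, go to P
P | _a[c]ca____   read c → write _, move left, go to R
R | _[a]_ca____   read a → write _, move left, go to P
P | [_]__ca____   read _ → write a, move right, go to S
S | a[_]_ca____   read _ → write b, move left, go to Q
Q | [a]b_ca____   read a → write _, move right, go to R
R | _[b]_ca____   read b → write a, move left, go to Q
Q | [_]a_ca____   read _ → write _, move right, go to S
S | _[a]_ca____   read a → write a, move right, go to Q
Q | _a[_]ca____   read _ → write _, move right, go to S
S | _a_[c]a____   read c → write c, move right, go to P
P | _a_c[a]____   read a → write _, move right, go to P
P | _a_c_[_]___   read _ → write a, move right, go to S
S | _a_c_a[_]__   read _ → write b, move left, go to Q
Q | _a_c_[a]b__   read a → write _, move right, go to R
R | _a_c__[b]__   read b → write a, move left, go to Q
Q | _a_c_[_]a__   read _ → write _, move right, go to S
S | _a_c__[a]__   read a → write a, move right, go to Q
Q | _a_c__a[_]_   read _ → write _, move right, go to S
S | _a_c__a_[_]   read _ → write b, move left, go to Q
Q | _a_c__a[_]b   read _ → write _, move right, go to S
S | _a_c__a_[b]
The non-blank tape span at halt is a_c__a_b.

a_c__a_b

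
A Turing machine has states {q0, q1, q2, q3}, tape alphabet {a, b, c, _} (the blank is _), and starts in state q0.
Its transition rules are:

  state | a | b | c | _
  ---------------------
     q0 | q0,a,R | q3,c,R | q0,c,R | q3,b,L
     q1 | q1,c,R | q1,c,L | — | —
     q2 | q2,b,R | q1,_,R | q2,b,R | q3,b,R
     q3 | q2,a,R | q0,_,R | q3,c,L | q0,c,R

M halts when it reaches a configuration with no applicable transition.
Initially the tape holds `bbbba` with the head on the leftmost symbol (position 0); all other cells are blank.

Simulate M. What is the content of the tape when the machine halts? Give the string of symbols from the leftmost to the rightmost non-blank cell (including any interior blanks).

c_c_a

state=q0 head=0 tape=[b]bbba__   (q0,b)→(q3,c,R)
state=q3 head=1 tape=c[b]bba__   (q3,b)→(q0,_,R)
state=q0 head=2 tape=c_[b]ba__   (q0,b)→(q3,c,R)
state=q3 head=3 tape=c_c[b]a__   (q3,b)→(q0,_,R)
state=q0 head=4 tape=c_c_[a]__   (q0,a)→(q0,a,R)
state=q0 head=5 tape=c_c_a[_]_   (q0,_)→(q3,b,L)
state=q3 head=4 tape=c_c_[a]b_   (q3,a)→(q2,a,R)
state=q2 head=5 tape=c_c_a[b]_   (q2,b)→(q1,_,R)
state=q1 head=6 tape=c_c_a_[_]
The non-blank tape span at halt is c_c_a.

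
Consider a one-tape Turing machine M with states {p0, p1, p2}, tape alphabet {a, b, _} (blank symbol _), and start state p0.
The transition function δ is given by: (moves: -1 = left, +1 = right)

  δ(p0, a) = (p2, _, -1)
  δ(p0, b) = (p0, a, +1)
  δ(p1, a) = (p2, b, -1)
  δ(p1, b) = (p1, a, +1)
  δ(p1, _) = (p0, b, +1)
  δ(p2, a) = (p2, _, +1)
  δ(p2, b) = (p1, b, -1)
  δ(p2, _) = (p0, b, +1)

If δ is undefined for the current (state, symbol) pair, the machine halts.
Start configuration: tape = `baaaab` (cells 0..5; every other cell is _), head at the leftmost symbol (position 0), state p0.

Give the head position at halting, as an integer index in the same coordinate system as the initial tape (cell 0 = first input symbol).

p0 | [b]aaaab   read b → write a, move +1, go to p0
p0 | a[a]aaab   read a → write _, move -1, go to p2
p2 | [a]_aaab   read a → write _, move +1, go to p2
p2 | _[_]aaab   read _ → write b, move +1, go to p0
p0 | _b[a]aab   read a → write _, move -1, go to p2
p2 | _[b]_aab   read b → write b, move -1, go to p1
p1 | [_]b_aab   read _ → write b, move +1, go to p0
p0 | b[b]_aab   read b → write a, move +1, go to p0
p0 | ba[_]aab
At halt the head is at cell 2.

2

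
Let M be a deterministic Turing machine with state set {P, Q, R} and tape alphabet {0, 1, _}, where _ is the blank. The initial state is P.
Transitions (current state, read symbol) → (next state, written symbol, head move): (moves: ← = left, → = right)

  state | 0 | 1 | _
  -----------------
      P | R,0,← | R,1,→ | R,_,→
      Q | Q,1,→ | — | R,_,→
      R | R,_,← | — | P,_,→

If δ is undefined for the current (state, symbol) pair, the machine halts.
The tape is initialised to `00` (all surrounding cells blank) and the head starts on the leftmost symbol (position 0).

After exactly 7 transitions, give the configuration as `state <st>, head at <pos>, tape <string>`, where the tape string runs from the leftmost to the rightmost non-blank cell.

state=P head=0 tape=_[0]0   (P,0)→(R,0,←)
state=R head=-1 tape=[_]00   (R,_)→(P,_,→)
state=P head=0 tape=_[0]0   (P,0)→(R,0,←)
state=R head=-1 tape=[_]00   (R,_)→(P,_,→)
state=P head=0 tape=_[0]0   (P,0)→(R,0,←)
state=R head=-1 tape=[_]00   (R,_)→(P,_,→)
state=P head=0 tape=_[0]0   (P,0)→(R,0,←)
state=R head=-1 tape=[_]00
After 7 steps: state R, head at -1, tape 00.

state R, head at -1, tape 00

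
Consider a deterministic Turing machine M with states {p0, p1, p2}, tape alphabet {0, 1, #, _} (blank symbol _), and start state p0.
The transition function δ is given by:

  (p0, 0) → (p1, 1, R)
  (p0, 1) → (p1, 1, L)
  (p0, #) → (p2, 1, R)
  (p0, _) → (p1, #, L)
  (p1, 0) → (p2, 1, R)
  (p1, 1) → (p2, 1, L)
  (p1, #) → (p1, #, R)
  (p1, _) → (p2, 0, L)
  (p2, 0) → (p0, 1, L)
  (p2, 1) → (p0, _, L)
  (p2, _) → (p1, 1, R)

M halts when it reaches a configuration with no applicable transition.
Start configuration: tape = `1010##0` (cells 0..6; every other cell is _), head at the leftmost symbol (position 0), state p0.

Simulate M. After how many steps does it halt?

14

state=p0 head=0 tape=______[1]010##0   (p0,1)→(p1,1,L)
state=p1 head=-1 tape=_____[_]1010##0   (p1,_)→(p2,0,L)
state=p2 head=-2 tape=____[_]01010##0   (p2,_)→(p1,1,R)
state=p1 head=-1 tape=____1[0]1010##0   (p1,0)→(p2,1,R)
state=p2 head=0 tape=____11[1]010##0   (p2,1)→(p0,_,L)
state=p0 head=-1 tape=____1[1]_010##0   (p0,1)→(p1,1,L)
state=p1 head=-2 tape=____[1]1_010##0   (p1,1)→(p2,1,L)
state=p2 head=-3 tape=___[_]11_010##0   (p2,_)→(p1,1,R)
state=p1 head=-2 tape=___1[1]1_010##0   (p1,1)→(p2,1,L)
state=p2 head=-3 tape=___[1]11_010##0   (p2,1)→(p0,_,L)
state=p0 head=-4 tape=__[_]_11_010##0   (p0,_)→(p1,#,L)
state=p1 head=-5 tape=_[_]#_11_010##0   (p1,_)→(p2,0,L)
state=p2 head=-6 tape=[_]0#_11_010##0   (p2,_)→(p1,1,R)
state=p1 head=-5 tape=1[0]#_11_010##0   (p1,0)→(p2,1,R)
state=p2 head=-4 tape=11[#]_11_010##0
M halts after 14 transitions.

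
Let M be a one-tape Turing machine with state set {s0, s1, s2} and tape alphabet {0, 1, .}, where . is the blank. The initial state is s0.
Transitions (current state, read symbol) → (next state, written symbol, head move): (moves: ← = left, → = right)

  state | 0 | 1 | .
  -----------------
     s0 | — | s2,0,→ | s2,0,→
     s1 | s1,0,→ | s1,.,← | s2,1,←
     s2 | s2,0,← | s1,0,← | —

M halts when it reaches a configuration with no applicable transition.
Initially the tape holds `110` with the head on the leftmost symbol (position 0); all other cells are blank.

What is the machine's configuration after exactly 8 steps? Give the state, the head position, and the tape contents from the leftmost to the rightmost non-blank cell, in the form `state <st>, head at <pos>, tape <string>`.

state s2, head at 0, tape 0001

state=s0 head=0 tape=[1]10.   (s0,1)→(s2,0,→)
state=s2 head=1 tape=0[1]0.   (s2,1)→(s1,0,←)
state=s1 head=0 tape=[0]00.   (s1,0)→(s1,0,→)
state=s1 head=1 tape=0[0]0.   (s1,0)→(s1,0,→)
state=s1 head=2 tape=00[0].   (s1,0)→(s1,0,→)
state=s1 head=3 tape=000[.]   (s1,.)→(s2,1,←)
state=s2 head=2 tape=00[0]1   (s2,0)→(s2,0,←)
state=s2 head=1 tape=0[0]01   (s2,0)→(s2,0,←)
state=s2 head=0 tape=[0]001
After 8 steps: state s2, head at 0, tape 0001.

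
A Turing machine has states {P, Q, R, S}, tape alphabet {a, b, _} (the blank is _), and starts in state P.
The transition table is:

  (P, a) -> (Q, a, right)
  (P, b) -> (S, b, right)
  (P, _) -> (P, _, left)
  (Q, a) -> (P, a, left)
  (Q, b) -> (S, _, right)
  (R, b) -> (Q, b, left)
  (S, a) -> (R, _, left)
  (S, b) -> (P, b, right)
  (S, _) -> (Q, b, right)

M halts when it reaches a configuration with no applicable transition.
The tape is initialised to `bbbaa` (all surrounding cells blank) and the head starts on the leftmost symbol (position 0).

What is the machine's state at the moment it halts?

P | [b]bbaa_   read b → write b, move right, go to S
S | b[b]baa_   read b → write b, move right, go to P
P | bb[b]aa_   read b → write b, move right, go to S
S | bbb[a]a_   read a → write _, move left, go to R
R | bb[b]_a_   read b → write b, move left, go to Q
Q | b[b]b_a_   read b → write _, move right, go to S
S | b_[b]_a_   read b → write b, move right, go to P
P | b_b[_]a_   read _ → write _, move left, go to P
P | b_[b]_a_   read b → write b, move right, go to S
S | b_b[_]a_   read _ → write b, move right, go to Q
Q | b_bb[a]_   read a → write a, move left, go to P
P | b_b[b]a_   read b → write b, move right, go to S
S | b_bb[a]_   read a → write _, move left, go to R
R | b_b[b]__   read b → write b, move left, go to Q
Q | b_[b]b__   read b → write _, move right, go to S
S | b__[b]__   read b → write b, move right, go to P
P | b__b[_]_   read _ → write _, move left, go to P
P | b__[b]__   read b → write b, move right, go to S
S | b__b[_]_   read _ → write b, move right, go to Q
Q | b__bb[_]
No transition is defined for (Q, _); M halts in state Q.

Q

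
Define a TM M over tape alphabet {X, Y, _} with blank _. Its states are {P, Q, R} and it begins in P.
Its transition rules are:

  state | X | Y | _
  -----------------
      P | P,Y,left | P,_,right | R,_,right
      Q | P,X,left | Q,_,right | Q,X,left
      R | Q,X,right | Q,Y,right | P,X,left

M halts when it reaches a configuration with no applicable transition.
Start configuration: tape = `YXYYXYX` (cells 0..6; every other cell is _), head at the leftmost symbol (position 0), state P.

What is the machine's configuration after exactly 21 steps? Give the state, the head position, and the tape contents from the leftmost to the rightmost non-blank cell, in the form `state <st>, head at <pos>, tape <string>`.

state Q, head at 7, tape Y__X_YX

P | [Y]XYYXYX_   read Y → write _, move right, go to P
P | _[X]YYXYX_   read X → write Y, move left, go to P
P | [_]YYYXYX_   read _ → write _, move right, go to R
R | _[Y]YYXYX_   read Y → write Y, move right, go to Q
Q | _Y[Y]YXYX_   read Y → write _, move right, go to Q
Q | _Y_[Y]XYX_   read Y → write _, move right, go to Q
Q | _Y__[X]YX_   read X → write X, move left, go to P
P | _Y_[_]XYX_   read _ → write _, move right, go to R
R | _Y__[X]YX_   read X → write X, move right, go to Q
Q | _Y__X[Y]X_   read Y → write _, move right, go to Q
Q | _Y__X_[X]_   read X → write X, move left, go to P
P | _Y__X[_]X_   read _ → write _, move right, go to R
R | _Y__X_[X]_   read X → write X, move right, go to Q
Q | _Y__X_X[_]   read _ → write X, move left, go to Q
Q | _Y__X_[X]X   read X → write X, move left, go to P
P | _Y__X[_]XX   read _ → write _, move right, go to R
R | _Y__X_[X]X   read X → write X, move right, go to Q
Q | _Y__X_X[X]   read X → write X, move left, go to P
P | _Y__X_[X]X   read X → write Y, move left, go to P
P | _Y__X[_]YX   read _ → write _, move right, go to R
R | _Y__X_[Y]X   read Y → write Y, move right, go to Q
Q | _Y__X_Y[X]
After 21 steps: state Q, head at 7, tape Y__X_YX.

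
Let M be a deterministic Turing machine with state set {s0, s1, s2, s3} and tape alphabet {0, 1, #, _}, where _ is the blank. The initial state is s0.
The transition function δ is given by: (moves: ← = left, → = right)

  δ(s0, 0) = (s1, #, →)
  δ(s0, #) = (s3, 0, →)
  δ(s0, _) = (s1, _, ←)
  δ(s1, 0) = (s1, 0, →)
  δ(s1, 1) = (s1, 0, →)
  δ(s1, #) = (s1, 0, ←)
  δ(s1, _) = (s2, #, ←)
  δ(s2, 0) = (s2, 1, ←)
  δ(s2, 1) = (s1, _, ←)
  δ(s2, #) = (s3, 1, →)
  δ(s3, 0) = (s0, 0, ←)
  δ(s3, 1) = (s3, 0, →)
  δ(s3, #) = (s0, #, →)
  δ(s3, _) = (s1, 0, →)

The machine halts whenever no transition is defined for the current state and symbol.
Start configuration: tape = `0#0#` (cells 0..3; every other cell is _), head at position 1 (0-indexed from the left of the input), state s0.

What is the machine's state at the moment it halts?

state=s0 head=1 tape=_0[#]0#__   (s0,#)→(s3,0,→)
state=s3 head=2 tape=_00[0]#__   (s3,0)→(s0,0,←)
state=s0 head=1 tape=_0[0]0#__   (s0,0)→(s1,#,→)
state=s1 head=2 tape=_0#[0]#__   (s1,0)→(s1,0,→)
state=s1 head=3 tape=_0#0[#]__   (s1,#)→(s1,0,←)
state=s1 head=2 tape=_0#[0]0__   (s1,0)→(s1,0,→)
state=s1 head=3 tape=_0#0[0]__   (s1,0)→(s1,0,→)
state=s1 head=4 tape=_0#00[_]_   (s1,_)→(s2,#,←)
state=s2 head=3 tape=_0#0[0]#_   (s2,0)→(s2,1,←)
state=s2 head=2 tape=_0#[0]1#_   (s2,0)→(s2,1,←)
state=s2 head=1 tape=_0[#]11#_   (s2,#)→(s3,1,→)
state=s3 head=2 tape=_01[1]1#_   (s3,1)→(s3,0,→)
state=s3 head=3 tape=_010[1]#_   (s3,1)→(s3,0,→)
state=s3 head=4 tape=_0100[#]_   (s3,#)→(s0,#,→)
state=s0 head=5 tape=_0100#[_]   (s0,_)→(s1,_,←)
state=s1 head=4 tape=_0100[#]_   (s1,#)→(s1,0,←)
state=s1 head=3 tape=_010[0]0_   (s1,0)→(s1,0,→)
state=s1 head=4 tape=_0100[0]_   (s1,0)→(s1,0,→)
state=s1 head=5 tape=_01000[_]   (s1,_)→(s2,#,←)
state=s2 head=4 tape=_0100[0]#   (s2,0)→(s2,1,←)
state=s2 head=3 tape=_010[0]1#   (s2,0)→(s2,1,←)
state=s2 head=2 tape=_01[0]11#   (s2,0)→(s2,1,←)
state=s2 head=1 tape=_0[1]111#   (s2,1)→(s1,_,←)
state=s1 head=0 tape=_[0]_111#   (s1,0)→(s1,0,→)
state=s1 head=1 tape=_0[_]111#   (s1,_)→(s2,#,←)
state=s2 head=0 tape=_[0]#111#   (s2,0)→(s2,1,←)
state=s2 head=-1 tape=[_]1#111#
No transition is defined for (s2, _); M halts in state s2.

s2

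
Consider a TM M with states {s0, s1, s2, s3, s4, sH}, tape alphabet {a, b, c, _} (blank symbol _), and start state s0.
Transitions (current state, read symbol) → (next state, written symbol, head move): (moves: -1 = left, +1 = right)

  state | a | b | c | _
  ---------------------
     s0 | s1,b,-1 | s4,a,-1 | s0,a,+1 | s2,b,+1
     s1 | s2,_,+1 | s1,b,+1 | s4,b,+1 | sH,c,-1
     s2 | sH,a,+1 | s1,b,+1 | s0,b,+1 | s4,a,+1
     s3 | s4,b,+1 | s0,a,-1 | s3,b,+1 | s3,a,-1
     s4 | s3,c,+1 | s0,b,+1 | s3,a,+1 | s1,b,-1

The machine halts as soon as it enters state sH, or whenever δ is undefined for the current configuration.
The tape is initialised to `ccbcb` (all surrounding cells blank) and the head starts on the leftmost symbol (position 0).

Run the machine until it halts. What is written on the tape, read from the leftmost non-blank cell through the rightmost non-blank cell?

acbb__bc

state=s0 head=0 tape=[c]cbcb___   (s0,c)→(s0,a,+1)
state=s0 head=1 tape=a[c]bcb___   (s0,c)→(s0,a,+1)
state=s0 head=2 tape=aa[b]cb___   (s0,b)→(s4,a,-1)
state=s4 head=1 tape=a[a]acb___   (s4,a)→(s3,c,+1)
state=s3 head=2 tape=ac[a]cb___   (s3,a)→(s4,b,+1)
state=s4 head=3 tape=acb[c]b___   (s4,c)→(s3,a,+1)
state=s3 head=4 tape=acba[b]___   (s3,b)→(s0,a,-1)
state=s0 head=3 tape=acb[a]a___   (s0,a)→(s1,b,-1)
state=s1 head=2 tape=ac[b]ba___   (s1,b)→(s1,b,+1)
state=s1 head=3 tape=acb[b]a___   (s1,b)→(s1,b,+1)
state=s1 head=4 tape=acbb[a]___   (s1,a)→(s2,_,+1)
state=s2 head=5 tape=acbb_[_]__   (s2,_)→(s4,a,+1)
state=s4 head=6 tape=acbb_a[_]_   (s4,_)→(s1,b,-1)
state=s1 head=5 tape=acbb_[a]b_   (s1,a)→(s2,_,+1)
state=s2 head=6 tape=acbb__[b]_   (s2,b)→(s1,b,+1)
state=s1 head=7 tape=acbb__b[_]   (s1,_)→(sH,c,-1)
state=sH head=6 tape=acbb__[b]c
The non-blank tape span at halt is acbb__bc.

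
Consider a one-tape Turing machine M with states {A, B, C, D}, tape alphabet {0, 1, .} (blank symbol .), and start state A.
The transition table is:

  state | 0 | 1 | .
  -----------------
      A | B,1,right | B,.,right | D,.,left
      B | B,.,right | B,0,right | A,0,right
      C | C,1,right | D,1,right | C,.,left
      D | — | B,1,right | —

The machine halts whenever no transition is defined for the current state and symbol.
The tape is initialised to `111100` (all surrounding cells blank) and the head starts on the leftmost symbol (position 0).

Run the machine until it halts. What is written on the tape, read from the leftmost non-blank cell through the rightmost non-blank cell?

000..0

A | [1]11100..   read 1 → write ., move right, go to B
B | .[1]1100..   read 1 → write 0, move right, go to B
B | .0[1]100..   read 1 → write 0, move right, go to B
B | .00[1]00..   read 1 → write 0, move right, go to B
B | .000[0]0..   read 0 → write ., move right, go to B
B | .000.[0]..   read 0 → write ., move right, go to B
B | .000..[.].   read . → write 0, move right, go to A
A | .000..0[.]   read . → write ., move left, go to D
D | .000..[0].
The non-blank tape span at halt is 000..0.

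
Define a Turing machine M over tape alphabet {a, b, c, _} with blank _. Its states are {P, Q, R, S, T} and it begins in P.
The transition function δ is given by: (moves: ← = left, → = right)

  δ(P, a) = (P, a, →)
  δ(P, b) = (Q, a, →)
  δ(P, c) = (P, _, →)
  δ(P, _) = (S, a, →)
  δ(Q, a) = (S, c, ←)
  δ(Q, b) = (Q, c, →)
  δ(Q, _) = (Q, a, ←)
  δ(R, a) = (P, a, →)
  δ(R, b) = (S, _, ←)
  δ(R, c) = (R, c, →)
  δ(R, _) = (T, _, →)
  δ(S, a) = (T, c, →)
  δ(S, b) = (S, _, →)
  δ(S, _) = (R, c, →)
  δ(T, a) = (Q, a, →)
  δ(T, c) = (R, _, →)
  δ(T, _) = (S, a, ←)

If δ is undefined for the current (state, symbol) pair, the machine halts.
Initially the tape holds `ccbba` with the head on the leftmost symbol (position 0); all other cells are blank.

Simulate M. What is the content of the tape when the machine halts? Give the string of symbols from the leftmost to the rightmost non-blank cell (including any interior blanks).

state=P head=0 tape=[c]cbba   (P,c)→(P,_,→)
state=P head=1 tape=_[c]bba   (P,c)→(P,_,→)
state=P head=2 tape=__[b]ba   (P,b)→(Q,a,→)
state=Q head=3 tape=__a[b]a   (Q,b)→(Q,c,→)
state=Q head=4 tape=__ac[a]   (Q,a)→(S,c,←)
state=S head=3 tape=__a[c]c
The non-blank tape span at halt is acc.

acc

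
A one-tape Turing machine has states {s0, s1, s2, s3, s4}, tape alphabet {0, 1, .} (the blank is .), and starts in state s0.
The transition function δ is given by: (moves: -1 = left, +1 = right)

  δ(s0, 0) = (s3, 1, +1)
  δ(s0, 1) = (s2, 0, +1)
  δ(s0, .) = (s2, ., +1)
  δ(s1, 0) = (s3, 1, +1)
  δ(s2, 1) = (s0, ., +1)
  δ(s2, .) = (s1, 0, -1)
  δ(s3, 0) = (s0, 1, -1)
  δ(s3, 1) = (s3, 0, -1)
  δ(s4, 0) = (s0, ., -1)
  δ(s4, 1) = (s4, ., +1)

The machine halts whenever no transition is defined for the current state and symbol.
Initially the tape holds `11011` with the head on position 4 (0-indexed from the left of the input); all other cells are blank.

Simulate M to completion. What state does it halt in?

s1

s0 | 1101[1]...   read 1 → write 0, move +1, go to s2
s2 | 11010[.]..   read . → write 0, move -1, go to s1
s1 | 1101[0]0..   read 0 → write 1, move +1, go to s3
s3 | 11011[0]..   read 0 → write 1, move -1, go to s0
s0 | 1101[1]1..   read 1 → write 0, move +1, go to s2
s2 | 11010[1]..   read 1 → write ., move +1, go to s0
s0 | 11010.[.].   read . → write ., move +1, go to s2
s2 | 11010..[.]   read . → write 0, move -1, go to s1
s1 | 11010.[.]0
No transition is defined for (s1, .); M halts in state s1.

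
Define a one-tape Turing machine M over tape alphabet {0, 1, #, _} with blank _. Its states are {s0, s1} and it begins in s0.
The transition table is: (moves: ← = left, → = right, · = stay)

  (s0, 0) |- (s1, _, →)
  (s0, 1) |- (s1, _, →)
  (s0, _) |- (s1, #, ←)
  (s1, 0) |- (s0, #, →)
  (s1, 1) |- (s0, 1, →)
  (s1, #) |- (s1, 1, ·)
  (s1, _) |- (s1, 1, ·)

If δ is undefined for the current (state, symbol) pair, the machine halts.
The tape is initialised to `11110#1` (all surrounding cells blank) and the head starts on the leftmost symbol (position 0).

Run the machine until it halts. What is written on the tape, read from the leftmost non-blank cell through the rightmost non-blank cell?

state=s0 head=0 tape=[1]1110#1__   (s0,1)→(s1,_,→)
state=s1 head=1 tape=_[1]110#1__   (s1,1)→(s0,1,→)
state=s0 head=2 tape=_1[1]10#1__   (s0,1)→(s1,_,→)
state=s1 head=3 tape=_1_[1]0#1__   (s1,1)→(s0,1,→)
state=s0 head=4 tape=_1_1[0]#1__   (s0,0)→(s1,_,→)
state=s1 head=5 tape=_1_1_[#]1__   (s1,#)→(s1,1,·)
state=s1 head=5 tape=_1_1_[1]1__   (s1,1)→(s0,1,→)
state=s0 head=6 tape=_1_1_1[1]__   (s0,1)→(s1,_,→)
state=s1 head=7 tape=_1_1_1_[_]_   (s1,_)→(s1,1,·)
state=s1 head=7 tape=_1_1_1_[1]_   (s1,1)→(s0,1,→)
state=s0 head=8 tape=_1_1_1_1[_]   (s0,_)→(s1,#,←)
state=s1 head=7 tape=_1_1_1_[1]#   (s1,1)→(s0,1,→)
state=s0 head=8 tape=_1_1_1_1[#]
The non-blank tape span at halt is 1_1_1_1#.

1_1_1_1#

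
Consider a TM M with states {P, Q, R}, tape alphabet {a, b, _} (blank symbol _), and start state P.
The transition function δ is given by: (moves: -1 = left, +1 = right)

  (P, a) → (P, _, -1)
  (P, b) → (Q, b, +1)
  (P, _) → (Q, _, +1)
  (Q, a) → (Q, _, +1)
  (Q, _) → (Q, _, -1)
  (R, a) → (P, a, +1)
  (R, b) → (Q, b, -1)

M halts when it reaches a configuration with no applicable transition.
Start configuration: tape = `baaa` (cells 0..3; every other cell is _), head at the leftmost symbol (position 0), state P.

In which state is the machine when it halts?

Q

P | [b]aaa_   read b → write b, move +1, go to Q
Q | b[a]aa_   read a → write _, move +1, go to Q
Q | b_[a]a_   read a → write _, move +1, go to Q
Q | b__[a]_   read a → write _, move +1, go to Q
Q | b___[_]   read _ → write _, move -1, go to Q
Q | b__[_]_   read _ → write _, move -1, go to Q
Q | b_[_]__   read _ → write _, move -1, go to Q
Q | b[_]___   read _ → write _, move -1, go to Q
Q | [b]____
No transition is defined for (Q, b); M halts in state Q.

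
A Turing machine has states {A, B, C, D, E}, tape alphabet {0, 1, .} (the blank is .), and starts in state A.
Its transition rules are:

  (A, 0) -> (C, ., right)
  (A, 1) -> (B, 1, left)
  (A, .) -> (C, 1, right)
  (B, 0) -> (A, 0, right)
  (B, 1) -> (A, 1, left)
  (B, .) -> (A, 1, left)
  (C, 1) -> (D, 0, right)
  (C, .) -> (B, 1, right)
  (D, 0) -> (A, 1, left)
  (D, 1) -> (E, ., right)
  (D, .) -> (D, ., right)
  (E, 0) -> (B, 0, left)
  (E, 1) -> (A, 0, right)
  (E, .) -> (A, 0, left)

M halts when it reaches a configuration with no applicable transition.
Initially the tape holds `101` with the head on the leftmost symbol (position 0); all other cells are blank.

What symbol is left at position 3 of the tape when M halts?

state=A head=0 tape=..[1]01.   (A,1)→(B,1,left)
state=B head=-1 tape=.[.]101.   (B,.)→(A,1,left)
state=A head=-2 tape=[.]1101.   (A,.)→(C,1,right)
state=C head=-1 tape=1[1]101.   (C,1)→(D,0,right)
state=D head=0 tape=10[1]01.   (D,1)→(E,.,right)
state=E head=1 tape=10.[0]1.   (E,0)→(B,0,left)
state=B head=0 tape=10[.]01.   (B,.)→(A,1,left)
state=A head=-1 tape=1[0]101.   (A,0)→(C,.,right)
state=C head=0 tape=1.[1]01.   (C,1)→(D,0,right)
state=D head=1 tape=1.0[0]1.   (D,0)→(A,1,left)
state=A head=0 tape=1.[0]11.   (A,0)→(C,.,right)
state=C head=1 tape=1..[1]1.   (C,1)→(D,0,right)
state=D head=2 tape=1..0[1].   (D,1)→(E,.,right)
state=E head=3 tape=1..0.[.]   (E,.)→(A,0,left)
state=A head=2 tape=1..0[.]0   (A,.)→(C,1,right)
state=C head=3 tape=1..01[0]
Cell 3 holds 0 when M halts.

0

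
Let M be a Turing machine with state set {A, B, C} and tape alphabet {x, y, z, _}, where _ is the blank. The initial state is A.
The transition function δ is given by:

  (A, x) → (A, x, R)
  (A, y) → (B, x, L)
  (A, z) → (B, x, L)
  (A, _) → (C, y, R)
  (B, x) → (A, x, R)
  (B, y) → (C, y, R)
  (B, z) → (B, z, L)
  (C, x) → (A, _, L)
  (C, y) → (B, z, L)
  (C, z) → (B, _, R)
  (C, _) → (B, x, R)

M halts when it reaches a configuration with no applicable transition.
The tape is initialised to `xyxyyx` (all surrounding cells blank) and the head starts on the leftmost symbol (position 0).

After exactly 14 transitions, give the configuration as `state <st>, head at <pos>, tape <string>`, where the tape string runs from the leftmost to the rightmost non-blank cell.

A | [x]yxyyx___   read x → write x, move R, go to A
A | x[y]xyyx___   read y → write x, move L, go to B
B | [x]xxyyx___   read x → write x, move R, go to A
A | x[x]xyyx___   read x → write x, move R, go to A
A | xx[x]yyx___   read x → write x, move R, go to A
A | xxx[y]yx___   read y → write x, move L, go to B
B | xx[x]xyx___   read x → write x, move R, go to A
A | xxx[x]yx___   read x → write x, move R, go to A
A | xxxx[y]x___   read y → write x, move L, go to B
B | xxx[x]xx___   read x → write x, move R, go to A
A | xxxx[x]x___   read x → write x, move R, go to A
A | xxxxx[x]___   read x → write x, move R, go to A
A | xxxxxx[_]__   read _ → write y, move R, go to C
C | xxxxxxy[_]_   read _ → write x, move R, go to B
B | xxxxxxyx[_]
After 14 steps: state B, head at 8, tape xxxxxxyx.

state B, head at 8, tape xxxxxxyx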